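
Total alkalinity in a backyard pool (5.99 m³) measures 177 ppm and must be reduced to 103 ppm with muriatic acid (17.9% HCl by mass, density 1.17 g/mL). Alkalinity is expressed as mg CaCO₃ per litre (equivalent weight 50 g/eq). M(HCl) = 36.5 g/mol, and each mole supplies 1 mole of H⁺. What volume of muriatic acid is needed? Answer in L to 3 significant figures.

1.55 L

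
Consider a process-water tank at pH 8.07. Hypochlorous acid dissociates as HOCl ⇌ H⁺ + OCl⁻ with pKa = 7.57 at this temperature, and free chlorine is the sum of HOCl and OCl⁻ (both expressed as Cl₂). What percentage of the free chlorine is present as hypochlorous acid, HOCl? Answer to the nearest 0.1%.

24.0%

[OCl⁻]/[HOCl] = 10^(pH − pKa) = 10^(8.07 − 7.57) = 10^0.50 = 3.162.
Fraction as HOCl = 1 / (1 + 3.162) = 0.2403.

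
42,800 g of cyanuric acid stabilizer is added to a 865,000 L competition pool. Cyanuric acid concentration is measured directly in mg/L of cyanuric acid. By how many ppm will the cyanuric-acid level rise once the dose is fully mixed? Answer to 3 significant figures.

49.5 ppm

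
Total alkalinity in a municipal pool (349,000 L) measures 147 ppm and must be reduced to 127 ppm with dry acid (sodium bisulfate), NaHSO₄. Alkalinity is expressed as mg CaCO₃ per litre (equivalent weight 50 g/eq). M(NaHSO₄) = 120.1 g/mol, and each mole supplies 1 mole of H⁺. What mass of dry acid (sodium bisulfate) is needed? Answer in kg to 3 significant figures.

Alkalinity to neutralize: (147 − 127) = 20 mg/L as CaCO₃ × 349,000 L = 6980 g as CaCO₃.
Equivalents of H⁺ required: 6980 ÷ 50 g/eq = 139.6 eq = 139.6 mol NaHSO₄.
Mass of NaHSO₄: 139.6 × 120.1 = 16,770 g.

16.8 kg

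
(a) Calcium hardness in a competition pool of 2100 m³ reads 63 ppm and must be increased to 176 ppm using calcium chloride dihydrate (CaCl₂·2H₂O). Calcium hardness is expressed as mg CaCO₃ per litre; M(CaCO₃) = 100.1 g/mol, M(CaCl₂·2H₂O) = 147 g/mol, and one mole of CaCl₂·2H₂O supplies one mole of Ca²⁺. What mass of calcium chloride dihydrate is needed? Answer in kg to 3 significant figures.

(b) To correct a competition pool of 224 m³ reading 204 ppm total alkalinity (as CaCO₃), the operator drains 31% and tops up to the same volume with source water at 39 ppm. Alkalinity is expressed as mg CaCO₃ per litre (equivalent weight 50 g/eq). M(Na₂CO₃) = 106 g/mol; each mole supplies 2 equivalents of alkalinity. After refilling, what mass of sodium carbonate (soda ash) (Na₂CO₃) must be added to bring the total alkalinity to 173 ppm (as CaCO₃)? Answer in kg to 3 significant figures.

(a) 348 kg; (b) 4.78 kg

(a) Volume: 2100 m³ = 2,100,000 L.
(a) Hardness to add: (176 − 63) = 113 mg/L as CaCO₃ × 2,100,000 L = 237,300 g as CaCO₃.
(a) Moles of Ca²⁺ (1 mol Ca²⁺ ≡ 1 mol CaCO₃): 237,300 / 100.1 g/mol = 2371 mol.
(a) Mass of CaCl₂·2H₂O: 2371 × 147 = 348,500 g.

(b) Volume: 224 m³ = 224,000 L.
(b) After draining 31% and refilling: 204 × 0.69 + 39 × 0.31 = 152.85 ppm.
(b) Deficit to target: 173 − 152.85 = 20.15 mg/L.
(b) As CaCO₃: 20.15 mg/L × 224,000 L = 4514 g; ÷ 50 g/eq ÷ 2 = 45.14 mol Na₂CO₃.
(b) Mass: 45.14 × 106 = 4784 g.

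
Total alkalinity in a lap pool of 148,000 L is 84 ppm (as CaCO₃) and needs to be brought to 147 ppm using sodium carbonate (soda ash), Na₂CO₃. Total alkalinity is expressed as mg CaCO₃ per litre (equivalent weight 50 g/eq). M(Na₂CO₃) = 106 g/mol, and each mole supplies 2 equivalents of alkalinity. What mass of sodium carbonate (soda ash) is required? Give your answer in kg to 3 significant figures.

9.88 kg

Alkalinity to add: (147 − 84) = 63 mg/L as CaCO₃ × 148,000 L = 9324 g as CaCO₃.
Equivalents: 9324 g ÷ 50 g/eq = 186.5 eq.
Each mole of Na₂CO₃ supplies 2 eq, so 186.5 / 2 = 93.24 mol.
Mass: 93.24 mol × 106 g/mol = 9883 g.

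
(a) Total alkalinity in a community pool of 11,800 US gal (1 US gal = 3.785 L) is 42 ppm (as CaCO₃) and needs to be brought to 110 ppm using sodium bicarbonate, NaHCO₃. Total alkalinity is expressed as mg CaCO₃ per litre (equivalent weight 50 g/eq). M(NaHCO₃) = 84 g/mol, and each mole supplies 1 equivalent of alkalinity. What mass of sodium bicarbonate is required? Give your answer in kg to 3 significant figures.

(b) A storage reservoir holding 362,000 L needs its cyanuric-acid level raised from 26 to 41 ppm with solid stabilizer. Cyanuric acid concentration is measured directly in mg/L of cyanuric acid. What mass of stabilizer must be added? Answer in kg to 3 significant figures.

(a) 5.10 kg; (b) 5.43 kg

(a) Volume: 11,800 US gal × 3.785 L/gal = 44,663 L.
(a) Alkalinity to add: (110 − 42) = 68 mg/L as CaCO₃ × 44,663 L = 3037 g as CaCO₃.
(a) Equivalents: 3037 g ÷ 50 g/eq = 60.74 eq.
(a) NaHCO₃ supplies 1 eq per mole → 60.74 mol.
(a) Mass: 60.74 mol × 84 g/mol = 5102 g.

(b) CYA to add: (41 − 26) = 15 mg/L × 362,000 L = 5430 g cyanuric acid.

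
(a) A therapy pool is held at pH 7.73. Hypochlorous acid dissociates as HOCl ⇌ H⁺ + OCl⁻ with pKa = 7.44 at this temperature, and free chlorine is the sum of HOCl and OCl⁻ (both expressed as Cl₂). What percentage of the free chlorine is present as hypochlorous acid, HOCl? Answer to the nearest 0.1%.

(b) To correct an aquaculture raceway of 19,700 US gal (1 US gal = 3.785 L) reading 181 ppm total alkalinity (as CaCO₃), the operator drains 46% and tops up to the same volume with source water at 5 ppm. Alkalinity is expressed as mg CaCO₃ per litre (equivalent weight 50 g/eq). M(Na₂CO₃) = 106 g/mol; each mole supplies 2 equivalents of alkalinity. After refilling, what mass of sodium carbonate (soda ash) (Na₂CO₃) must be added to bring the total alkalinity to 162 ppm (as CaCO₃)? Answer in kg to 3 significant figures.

(a) [OCl⁻]/[HOCl] = 10^(pH − pKa) = 10^(7.73 − 7.44) = 10^0.29 = 1.95.
(a) Fraction as HOCl = 1 / (1 + 1.95) = 0.339.

(b) Volume: 19,700 US gal × 3.785 L/gal = 74,564 L.
(b) After draining 46% and refilling: 181 × 0.54 + 5 × 0.46 = 100.04 ppm.
(b) Deficit to target: 162 − 100.04 = 61.96 mg/L.
(b) As CaCO₃: 61.96 mg/L × 74,564 L = 4620 g; ÷ 50 g/eq ÷ 2 = 46.2 mol Na₂CO₃.
(b) Mass: 46.2 × 106 = 4897 g.

(a) 33.9%; (b) 4.90 kg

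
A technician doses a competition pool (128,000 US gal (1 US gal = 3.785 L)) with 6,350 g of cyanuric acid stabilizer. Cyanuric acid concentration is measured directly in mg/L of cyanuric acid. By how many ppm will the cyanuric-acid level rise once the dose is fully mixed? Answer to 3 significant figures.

13.1 ppm

Volume: 128,000 US gal × 3.785 L/gal = 484,480 L.
Rise: 6,350 g / 484,480 L × 1000 = 13.11 mg/L.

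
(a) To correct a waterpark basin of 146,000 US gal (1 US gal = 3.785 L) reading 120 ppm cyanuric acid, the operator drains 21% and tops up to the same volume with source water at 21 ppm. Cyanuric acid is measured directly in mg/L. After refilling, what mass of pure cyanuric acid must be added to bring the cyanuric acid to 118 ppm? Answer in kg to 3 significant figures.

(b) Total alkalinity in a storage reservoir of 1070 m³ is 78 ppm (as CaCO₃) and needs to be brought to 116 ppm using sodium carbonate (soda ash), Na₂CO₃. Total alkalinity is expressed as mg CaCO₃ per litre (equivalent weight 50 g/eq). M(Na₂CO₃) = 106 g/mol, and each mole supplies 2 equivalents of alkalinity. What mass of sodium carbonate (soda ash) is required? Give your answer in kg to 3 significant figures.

(a) 10.4 kg; (b) 43.1 kg

(a) Volume: 146,000 US gal × 3.785 L/gal = 552,610 L.
(a) After draining 21% and refilling: 120 × 0.79 + 21 × 0.21 = 99.21 ppm.
(a) Deficit to target: 118 − 99.21 = 18.79 mg/L.
(a) Mass: 18.79 mg/L × 552,610 L = 10,380 g cyanuric acid.

(b) Volume: 1070 m³ = 1,070,000 L.
(b) Alkalinity to add: (116 − 78) = 38 mg/L as CaCO₃ × 1,070,000 L = 40,660 g as CaCO₃.
(b) Equivalents: 40,660 g ÷ 50 g/eq = 813.2 eq.
(b) Each mole of Na₂CO₃ supplies 2 eq, so 813.2 / 2 = 406.6 mol.
(b) Mass: 406.6 mol × 106 g/mol = 43,100 g.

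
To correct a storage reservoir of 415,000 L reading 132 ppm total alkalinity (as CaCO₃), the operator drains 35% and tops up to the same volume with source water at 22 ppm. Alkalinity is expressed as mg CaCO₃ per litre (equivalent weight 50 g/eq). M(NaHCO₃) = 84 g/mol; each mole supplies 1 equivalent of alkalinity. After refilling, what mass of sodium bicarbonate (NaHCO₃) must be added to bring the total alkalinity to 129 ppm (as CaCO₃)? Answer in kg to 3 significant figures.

After draining 35% and refilling: 132 × 0.65 + 22 × 0.35 = 93.5 ppm.
Deficit to target: 129 − 93.5 = 35.5 mg/L.
As CaCO₃: 35.5 mg/L × 415,000 L = 14,730 g; ÷ 50 g/eq ÷ 1 = 294.6 mol NaHCO₃.
Mass: 294.6 × 84 = 24,750 g.

24.8 kg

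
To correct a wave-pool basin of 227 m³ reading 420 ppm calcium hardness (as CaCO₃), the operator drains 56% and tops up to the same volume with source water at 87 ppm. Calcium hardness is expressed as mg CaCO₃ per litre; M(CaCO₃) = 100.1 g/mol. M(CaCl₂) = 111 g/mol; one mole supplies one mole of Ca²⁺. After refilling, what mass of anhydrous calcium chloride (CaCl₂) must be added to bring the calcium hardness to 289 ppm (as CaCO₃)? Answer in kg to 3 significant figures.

14.0 kg

Volume: 227 m³ = 227,000 L.
After draining 56% and refilling: 420 × 0.44 + 87 × 0.56 = 233.52 ppm.
Deficit to target: 289 − 233.52 = 55.48 mg/L.
As CaCO₃: 55.48 mg/L × 227,000 L = 12,590 g; ÷ 100.1 = 125.8 mol Ca²⁺.
Mass: 125.8 × 111 = 13,970 g.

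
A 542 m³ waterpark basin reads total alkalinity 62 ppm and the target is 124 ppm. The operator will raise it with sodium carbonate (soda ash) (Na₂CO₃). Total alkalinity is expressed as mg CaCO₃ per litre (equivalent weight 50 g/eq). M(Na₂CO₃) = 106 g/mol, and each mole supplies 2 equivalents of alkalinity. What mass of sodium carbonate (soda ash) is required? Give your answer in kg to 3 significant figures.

35.6 kg

Volume: 542 m³ = 542,000 L.
Alkalinity to add: (124 − 62) = 62 mg/L as CaCO₃ × 542,000 L = 33,600 g as CaCO₃.
Equivalents: 33,600 g ÷ 50 g/eq = 672.1 eq.
Each mole of Na₂CO₃ supplies 2 eq, so 672.1 / 2 = 336 mol.
Mass: 336 mol × 106 g/mol = 35,620 g.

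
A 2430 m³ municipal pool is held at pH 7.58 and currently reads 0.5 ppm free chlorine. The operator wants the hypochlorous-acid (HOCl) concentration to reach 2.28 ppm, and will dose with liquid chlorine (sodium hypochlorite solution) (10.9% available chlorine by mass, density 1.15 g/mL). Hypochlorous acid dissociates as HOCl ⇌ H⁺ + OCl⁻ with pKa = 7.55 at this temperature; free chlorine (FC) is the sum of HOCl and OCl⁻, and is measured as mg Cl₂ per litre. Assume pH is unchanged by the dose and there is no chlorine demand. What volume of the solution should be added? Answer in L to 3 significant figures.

81.9 L

Volume: 2430 m³ = 2,430,000 L.
[OCl⁻]/[HOCl] = 10^(pH − pKa) = 10^(7.58 − 7.55) = 1.072; fraction as HOCl = 1/(1 + 1.072) = 0.4827.
Free chlorine required for 2.28 ppm HOCl: 2.28 / 0.4827 = 4.723 ppm.
FC to add: 4.723 − 0.5 = 4.223 mg/L as Cl₂.
Cl₂ equivalent: 4.223 mg/L × 2,430,000 L = 10,260 g.
Product at 10.9% available Cl: 10,260 / 0.109 = 94,150 g.
Volume: 94,150 g ÷ 1.15 g/mL = 81,870 mL.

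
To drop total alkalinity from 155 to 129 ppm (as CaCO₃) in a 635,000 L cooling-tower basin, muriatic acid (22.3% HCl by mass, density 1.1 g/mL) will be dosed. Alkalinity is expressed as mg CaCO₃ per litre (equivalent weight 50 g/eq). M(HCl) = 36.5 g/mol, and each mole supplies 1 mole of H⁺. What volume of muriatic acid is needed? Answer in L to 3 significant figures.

49.1 L

Alkalinity to neutralize: (155 − 129) = 26 mg/L as CaCO₃ × 635,000 L = 16,510 g as CaCO₃.
Equivalents of H⁺ required: 16,510 ÷ 50 g/eq = 330.2 eq = 330.2 mol HCl.
Mass of HCl: 330.2 × 36.5 = 12,050 g.
Mass of 22.3% solution: 12,050 / 0.223 = 54,050 g.
Volume: 54,050 g ÷ 1.1 g/mL = 49,130 mL.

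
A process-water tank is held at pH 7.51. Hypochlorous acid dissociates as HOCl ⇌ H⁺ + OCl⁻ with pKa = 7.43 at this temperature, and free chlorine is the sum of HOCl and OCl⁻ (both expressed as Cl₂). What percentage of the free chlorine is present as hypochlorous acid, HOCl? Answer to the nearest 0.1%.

[OCl⁻]/[HOCl] = 10^(pH − pKa) = 10^(7.51 − 7.43) = 10^0.08 = 1.202.
Fraction as HOCl = 1 / (1 + 1.202) = 0.4541.

45.4%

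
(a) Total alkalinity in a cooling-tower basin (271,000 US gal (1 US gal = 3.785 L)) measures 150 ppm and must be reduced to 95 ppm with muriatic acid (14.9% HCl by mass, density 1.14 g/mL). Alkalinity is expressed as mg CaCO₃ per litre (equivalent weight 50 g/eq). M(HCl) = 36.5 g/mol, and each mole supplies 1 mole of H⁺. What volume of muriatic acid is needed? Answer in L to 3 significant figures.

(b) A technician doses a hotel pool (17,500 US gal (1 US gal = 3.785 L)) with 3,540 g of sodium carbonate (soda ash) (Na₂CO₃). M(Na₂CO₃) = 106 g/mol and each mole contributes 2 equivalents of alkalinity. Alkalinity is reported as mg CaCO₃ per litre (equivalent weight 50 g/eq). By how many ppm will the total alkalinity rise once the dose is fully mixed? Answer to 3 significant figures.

(a) Volume: 271,000 US gal × 3.785 L/gal = 1,025,735 L.
(a) Alkalinity to neutralize: (150 − 95) = 55 mg/L as CaCO₃ × 1,025,735 L = 56,420 g as CaCO₃.
(a) Equivalents of H⁺ required: 56,420 ÷ 50 g/eq = 1128 eq = 1128 mol HCl.
(a) Mass of HCl: 1128 × 36.5 = 41,180 g.
(a) Mass of 14.9% solution: 41,180 / 0.149 = 276,400 g.
(a) Volume: 276,400 g ÷ 1.14 g/mL = 242,500 mL.

(b) Volume: 17,500 US gal × 3.785 L/gal = 66,238 L.
(b) Moles of Na₂CO₃: 3,540 g ÷ 106 g/mol = 33.4 mol → 66.79 eq of alkalinity.
(b) As CaCO₃: 66.79 eq × 50 g/eq = 3340 g.
(b) Rise: 3340 g / 66,238 L × 1000 = 50.42 mg/L.

(a) 242 L; (b) 50.4 ppm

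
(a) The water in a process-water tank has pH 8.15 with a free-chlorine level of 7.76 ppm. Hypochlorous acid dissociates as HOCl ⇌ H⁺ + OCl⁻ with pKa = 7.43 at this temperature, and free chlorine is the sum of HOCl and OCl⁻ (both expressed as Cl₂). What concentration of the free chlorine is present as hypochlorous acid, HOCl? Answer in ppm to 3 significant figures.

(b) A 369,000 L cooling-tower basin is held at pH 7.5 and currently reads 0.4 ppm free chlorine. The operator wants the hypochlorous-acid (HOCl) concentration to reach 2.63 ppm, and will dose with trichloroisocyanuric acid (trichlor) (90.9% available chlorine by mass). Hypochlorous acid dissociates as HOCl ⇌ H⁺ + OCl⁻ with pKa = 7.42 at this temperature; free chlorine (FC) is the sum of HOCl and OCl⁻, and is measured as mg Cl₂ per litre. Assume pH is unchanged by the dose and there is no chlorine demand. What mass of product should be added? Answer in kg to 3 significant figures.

(a) [OCl⁻]/[HOCl] = 10^(pH − pKa) = 10^(8.15 − 7.43) = 10^0.72 = 5.248.
(a) Fraction as HOCl = 1 / (1 + 5.248) = 0.16.
(a) HOCl = 0.16 × 7.76 ppm = 1.242 ppm.

(b) [OCl⁻]/[HOCl] = 10^(pH − pKa) = 10^(7.5 − 7.42) = 1.202; fraction as HOCl = 1/(1 + 1.202) = 0.4541.
(b) Free chlorine required for 2.63 ppm HOCl: 2.63 / 0.4541 = 5.792 ppm.
(b) FC to add: 5.792 − 0.4 = 5.392 mg/L as Cl₂.
(b) Cl₂ equivalent: 5.392 mg/L × 369,000 L = 1990 g.
(b) Product at 90.9% available Cl: 1990 / 0.909 = 2189 g.

(a) 1.24 ppm; (b) 2.19 kg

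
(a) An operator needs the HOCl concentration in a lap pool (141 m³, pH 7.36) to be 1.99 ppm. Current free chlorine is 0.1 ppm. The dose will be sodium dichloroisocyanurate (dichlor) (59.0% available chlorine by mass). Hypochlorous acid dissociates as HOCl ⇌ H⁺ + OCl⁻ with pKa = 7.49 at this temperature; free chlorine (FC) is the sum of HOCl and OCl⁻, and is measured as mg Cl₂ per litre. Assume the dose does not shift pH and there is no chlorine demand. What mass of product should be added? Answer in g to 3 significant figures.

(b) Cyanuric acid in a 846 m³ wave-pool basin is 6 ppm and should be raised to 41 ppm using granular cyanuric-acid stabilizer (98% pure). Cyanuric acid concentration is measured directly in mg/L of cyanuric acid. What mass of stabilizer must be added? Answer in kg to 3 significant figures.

(a) 804 g; (b) 30.2 kg

(a) Volume: 141 m³ = 141,000 L.
(a) [OCl⁻]/[HOCl] = 10^(pH − pKa) = 10^(7.36 − 7.49) = 0.7413; fraction as HOCl = 1/(1 + 0.7413) = 0.5743.
(a) Free chlorine required for 1.99 ppm HOCl: 1.99 / 0.5743 = 3.465 ppm.
(a) FC to add: 3.465 − 0.1 = 3.365 mg/L as Cl₂.
(a) Cl₂ equivalent: 3.365 mg/L × 141,000 L = 474.5 g.
(a) Product at 59.0% available Cl: 474.5 / 0.59 = 804.2 g.

(b) Volume: 846 m³ = 846,000 L.
(b) CYA to add: (41 − 6) = 35 mg/L × 846,000 L = 29,610 g cyanuric acid.
(b) At 98% purity: 29,610 / 0.98 = 30,210 g product.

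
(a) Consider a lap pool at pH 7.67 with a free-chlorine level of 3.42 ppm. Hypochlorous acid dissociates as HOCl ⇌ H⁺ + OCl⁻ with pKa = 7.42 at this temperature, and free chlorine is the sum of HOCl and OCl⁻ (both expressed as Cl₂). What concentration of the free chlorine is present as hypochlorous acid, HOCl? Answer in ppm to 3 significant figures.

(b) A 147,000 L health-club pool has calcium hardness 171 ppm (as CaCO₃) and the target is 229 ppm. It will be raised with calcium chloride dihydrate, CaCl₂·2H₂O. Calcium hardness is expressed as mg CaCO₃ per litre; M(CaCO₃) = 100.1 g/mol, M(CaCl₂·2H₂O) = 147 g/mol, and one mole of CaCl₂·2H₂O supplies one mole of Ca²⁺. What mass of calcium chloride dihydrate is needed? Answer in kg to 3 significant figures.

(a) 1.23 ppm; (b) 12.5 kg

(a) [OCl⁻]/[HOCl] = 10^(pH − pKa) = 10^(7.67 − 7.42) = 10^0.25 = 1.778.
(a) Fraction as HOCl = 1 / (1 + 1.778) = 0.3599.
(a) HOCl = 0.3599 × 3.42 ppm = 1.231 ppm.

(b) Hardness to add: (229 − 171) = 58 mg/L as CaCO₃ × 147,000 L = 8526 g as CaCO₃.
(b) Moles of Ca²⁺ (1 mol Ca²⁺ ≡ 1 mol CaCO₃): 8526 / 100.1 g/mol = 85.17 mol.
(b) Mass of CaCl₂·2H₂O: 85.17 × 147 = 12,520 g.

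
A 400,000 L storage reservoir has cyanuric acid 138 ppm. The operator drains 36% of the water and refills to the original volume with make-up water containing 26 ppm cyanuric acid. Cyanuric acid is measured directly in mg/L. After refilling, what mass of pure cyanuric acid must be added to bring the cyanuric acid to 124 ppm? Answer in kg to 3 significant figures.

10.5 kg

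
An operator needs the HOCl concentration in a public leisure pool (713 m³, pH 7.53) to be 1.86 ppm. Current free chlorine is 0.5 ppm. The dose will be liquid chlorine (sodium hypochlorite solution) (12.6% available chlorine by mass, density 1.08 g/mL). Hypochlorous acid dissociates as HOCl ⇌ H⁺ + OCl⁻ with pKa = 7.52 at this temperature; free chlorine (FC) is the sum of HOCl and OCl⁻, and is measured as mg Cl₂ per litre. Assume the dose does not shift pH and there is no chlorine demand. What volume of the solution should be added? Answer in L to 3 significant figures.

17.1 L

Volume: 713 m³ = 713,000 L.
[OCl⁻]/[HOCl] = 10^(pH − pKa) = 10^(7.53 − 7.52) = 1.023; fraction as HOCl = 1/(1 + 1.023) = 0.4942.
Free chlorine required for 1.86 ppm HOCl: 1.86 / 0.4942 = 3.763 ppm.
FC to add: 3.763 − 0.5 = 3.263 mg/L as Cl₂.
Cl₂ equivalent: 3.263 mg/L × 713,000 L = 2327 g.
Product at 12.6% available Cl: 2327 / 0.126 = 18,470 g.
Volume: 18,470 g ÷ 1.08 g/mL = 17,100 mL.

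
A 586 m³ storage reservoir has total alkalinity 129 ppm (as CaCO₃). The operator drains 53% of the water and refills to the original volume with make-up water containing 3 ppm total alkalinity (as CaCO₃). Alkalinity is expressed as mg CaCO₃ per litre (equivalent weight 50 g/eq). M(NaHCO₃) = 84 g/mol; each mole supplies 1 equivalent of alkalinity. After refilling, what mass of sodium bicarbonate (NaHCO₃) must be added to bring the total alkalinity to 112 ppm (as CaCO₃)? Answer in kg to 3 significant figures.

Volume: 586 m³ = 586,000 L.
After draining 53% and refilling: 129 × 0.47 + 3 × 0.53 = 62.22 ppm.
Deficit to target: 112 − 62.22 = 49.78 mg/L.
As CaCO₃: 49.78 mg/L × 586,000 L = 29,170 g; ÷ 50 g/eq ÷ 1 = 583.4 mol NaHCO₃.
Mass: 583.4 × 84 = 49,010 g.

49.0 kg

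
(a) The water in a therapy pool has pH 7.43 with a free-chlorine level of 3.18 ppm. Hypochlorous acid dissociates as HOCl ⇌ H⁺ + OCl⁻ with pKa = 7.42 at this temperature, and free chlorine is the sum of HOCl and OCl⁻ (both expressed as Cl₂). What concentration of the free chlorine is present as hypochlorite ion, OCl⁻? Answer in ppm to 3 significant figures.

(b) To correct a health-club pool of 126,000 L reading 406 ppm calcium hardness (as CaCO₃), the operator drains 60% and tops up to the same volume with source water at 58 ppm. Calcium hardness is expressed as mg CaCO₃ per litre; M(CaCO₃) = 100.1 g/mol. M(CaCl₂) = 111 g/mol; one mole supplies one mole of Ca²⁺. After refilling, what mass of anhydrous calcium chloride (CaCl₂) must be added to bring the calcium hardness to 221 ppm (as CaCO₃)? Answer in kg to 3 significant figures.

(a) [OCl⁻]/[HOCl] = 10^(pH − pKa) = 10^(7.43 − 7.42) = 10^0.01 = 1.023.
(a) Fraction as HOCl = 1 / (1 + 1.023) = 0.4942.
(a) OCl⁻ = (1 − 0.4942) × 3.18 ppm = 1.608 ppm.

(b) After draining 60% and refilling: 406 × 0.40 + 58 × 0.60 = 197.2 ppm.
(b) Deficit to target: 221 − 197.2 = 23.8 mg/L.
(b) As CaCO₃: 23.8 mg/L × 126,000 L = 2999 g; ÷ 100.1 = 29.96 mol Ca²⁺.
(b) Mass: 29.96 × 111 = 3325 g.

(a) 1.61 ppm; (b) 3.33 kg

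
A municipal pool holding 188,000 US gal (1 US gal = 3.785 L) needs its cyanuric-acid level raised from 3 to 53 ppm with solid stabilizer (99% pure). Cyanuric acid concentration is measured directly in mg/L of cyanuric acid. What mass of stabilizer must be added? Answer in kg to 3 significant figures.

Volume: 188,000 US gal × 3.785 L/gal = 711,580 L.
CYA to add: (53 − 3) = 50 mg/L × 711,580 L = 35,580 g cyanuric acid.
At 99% purity: 35,580 / 0.99 = 35,940 g product.

35.9 kg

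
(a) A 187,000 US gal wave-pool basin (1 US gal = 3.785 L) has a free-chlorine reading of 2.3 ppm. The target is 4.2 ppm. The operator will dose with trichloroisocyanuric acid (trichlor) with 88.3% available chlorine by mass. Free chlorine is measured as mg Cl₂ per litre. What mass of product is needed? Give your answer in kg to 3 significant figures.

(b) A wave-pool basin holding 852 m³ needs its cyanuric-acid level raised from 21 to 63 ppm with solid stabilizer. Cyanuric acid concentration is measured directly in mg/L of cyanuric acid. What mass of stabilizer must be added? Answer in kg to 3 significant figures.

(a) 1.52 kg; (b) 35.8 kg

(a) Volume: 187,000 US gal × 3.785 L/gal = 707,795 L.
(a) Chlorine deficit: 4.2 − 2.3 = 1.9 ppm = 1.9 mg/L as Cl₂.
(a) Cl₂ equivalent needed: 1.9 mg/L × 707,795 L = 1,345,000 mg = 1345 g.
(a) Product at 88.3% available chlorine: 1345 / 0.883 = 1523 g.

(b) Volume: 852 m³ = 852,000 L.
(b) CYA to add: (63 − 21) = 42 mg/L × 852,000 L = 35,780 g cyanuric acid.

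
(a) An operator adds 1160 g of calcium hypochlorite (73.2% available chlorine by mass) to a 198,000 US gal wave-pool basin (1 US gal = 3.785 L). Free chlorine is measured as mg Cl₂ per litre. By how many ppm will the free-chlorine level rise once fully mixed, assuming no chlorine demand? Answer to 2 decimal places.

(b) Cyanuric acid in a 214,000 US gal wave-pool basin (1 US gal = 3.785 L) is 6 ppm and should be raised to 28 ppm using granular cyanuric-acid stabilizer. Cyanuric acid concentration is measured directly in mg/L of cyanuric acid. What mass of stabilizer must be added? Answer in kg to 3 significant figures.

(a) 1.13 ppm; (b) 17.8 kg

(a) Volume: 198,000 US gal × 3.785 L/gal = 749,430 L.
(a) Available chlorine delivered: 1160 g × 0.732 = 849.1 g as Cl₂.
(a) Concentration rise: 849.1 g / 749,430 L = 1.133 mg/L = 1.13 ppm.

(b) Volume: 214,000 US gal × 3.785 L/gal = 809,990 L.
(b) CYA to add: (28 − 6) = 22 mg/L × 809,990 L = 17,820 g cyanuric acid.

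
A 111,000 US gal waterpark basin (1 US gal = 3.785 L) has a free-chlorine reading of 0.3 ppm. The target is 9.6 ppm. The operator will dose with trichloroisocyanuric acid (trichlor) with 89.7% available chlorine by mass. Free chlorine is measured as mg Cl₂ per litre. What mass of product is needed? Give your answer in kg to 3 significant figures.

4.36 kg

Volume: 111,000 US gal × 3.785 L/gal = 420,135 L.
Chlorine deficit: 9.6 − 0.3 = 9.3 ppm = 9.3 mg/L as Cl₂.
Cl₂ equivalent needed: 9.3 mg/L × 420,135 L = 3,907,000 mg = 3907 g.
Product at 89.7% available chlorine: 3907 / 0.897 = 4356 g.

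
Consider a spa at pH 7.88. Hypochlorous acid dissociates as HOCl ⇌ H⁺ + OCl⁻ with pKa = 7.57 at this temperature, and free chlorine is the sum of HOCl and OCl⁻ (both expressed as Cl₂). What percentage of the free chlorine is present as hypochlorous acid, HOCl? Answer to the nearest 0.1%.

32.9%

[OCl⁻]/[HOCl] = 10^(pH − pKa) = 10^(7.88 − 7.57) = 10^0.31 = 2.042.
Fraction as HOCl = 1 / (1 + 2.042) = 0.3288.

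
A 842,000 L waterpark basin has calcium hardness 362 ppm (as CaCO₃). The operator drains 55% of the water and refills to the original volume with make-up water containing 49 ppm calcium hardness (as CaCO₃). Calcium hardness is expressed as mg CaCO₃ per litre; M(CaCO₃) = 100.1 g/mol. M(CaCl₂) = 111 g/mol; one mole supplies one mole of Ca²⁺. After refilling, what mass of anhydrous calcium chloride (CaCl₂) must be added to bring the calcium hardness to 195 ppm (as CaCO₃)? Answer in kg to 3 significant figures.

4.81 kg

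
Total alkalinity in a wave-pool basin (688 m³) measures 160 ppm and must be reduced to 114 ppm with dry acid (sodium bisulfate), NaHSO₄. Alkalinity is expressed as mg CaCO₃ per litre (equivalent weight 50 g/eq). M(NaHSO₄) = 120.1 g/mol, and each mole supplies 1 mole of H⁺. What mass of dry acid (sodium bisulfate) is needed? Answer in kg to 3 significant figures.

76.0 kg

Volume: 688 m³ = 688,000 L.
Alkalinity to neutralize: (160 − 114) = 46 mg/L as CaCO₃ × 688,000 L = 31,650 g as CaCO₃.
Equivalents of H⁺ required: 31,650 ÷ 50 g/eq = 633 eq = 633 mol NaHSO₄.
Mass of NaHSO₄: 633 × 120.1 = 76,020 g.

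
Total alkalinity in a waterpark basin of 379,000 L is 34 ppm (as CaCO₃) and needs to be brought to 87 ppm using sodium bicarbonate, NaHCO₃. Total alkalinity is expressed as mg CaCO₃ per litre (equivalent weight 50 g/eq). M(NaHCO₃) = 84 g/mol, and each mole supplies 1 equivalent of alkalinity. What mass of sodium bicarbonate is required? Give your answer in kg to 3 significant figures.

33.7 kg

Alkalinity to add: (87 − 34) = 53 mg/L as CaCO₃ × 379,000 L = 20,090 g as CaCO₃.
Equivalents: 20,090 g ÷ 50 g/eq = 401.7 eq.
NaHCO₃ supplies 1 eq per mole → 401.7 mol.
Mass: 401.7 mol × 84 g/mol = 33,750 g.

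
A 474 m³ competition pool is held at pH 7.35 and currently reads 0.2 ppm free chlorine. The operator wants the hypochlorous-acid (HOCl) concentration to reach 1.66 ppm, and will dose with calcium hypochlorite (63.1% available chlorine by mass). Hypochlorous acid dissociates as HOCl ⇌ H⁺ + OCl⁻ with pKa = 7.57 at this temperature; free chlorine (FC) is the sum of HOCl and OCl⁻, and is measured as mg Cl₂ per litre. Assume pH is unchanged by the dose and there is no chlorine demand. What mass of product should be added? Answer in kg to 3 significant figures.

1.85 kg

Volume: 474 m³ = 474,000 L.
[OCl⁻]/[HOCl] = 10^(pH − pKa) = 10^(7.35 − 7.57) = 0.6026; fraction as HOCl = 1/(1 + 0.6026) = 0.624.
Free chlorine required for 1.66 ppm HOCl: 1.66 / 0.624 = 2.66 ppm.
FC to add: 2.66 − 0.2 = 2.46 mg/L as Cl₂.
Cl₂ equivalent: 2.46 mg/L × 474,000 L = 1166 g.
Product at 63.1% available Cl: 1166 / 0.631 = 1848 g.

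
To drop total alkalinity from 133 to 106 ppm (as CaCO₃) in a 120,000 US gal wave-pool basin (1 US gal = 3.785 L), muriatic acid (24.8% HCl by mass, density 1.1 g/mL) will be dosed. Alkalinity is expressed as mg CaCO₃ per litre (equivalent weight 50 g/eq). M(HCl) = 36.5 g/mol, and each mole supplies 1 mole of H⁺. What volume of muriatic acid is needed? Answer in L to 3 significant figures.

32.8 L

Volume: 120,000 US gal × 3.785 L/gal = 454,200 L.
Alkalinity to neutralize: (133 − 106) = 27 mg/L as CaCO₃ × 454,200 L = 12,260 g as CaCO₃.
Equivalents of H⁺ required: 12,260 ÷ 50 g/eq = 245.3 eq = 245.3 mol HCl.
Mass of HCl: 245.3 × 36.5 = 8952 g.
Mass of 24.8% solution: 8952 / 0.248 = 36,100 g.
Volume: 36,100 g ÷ 1.1 g/mL = 32,820 mL.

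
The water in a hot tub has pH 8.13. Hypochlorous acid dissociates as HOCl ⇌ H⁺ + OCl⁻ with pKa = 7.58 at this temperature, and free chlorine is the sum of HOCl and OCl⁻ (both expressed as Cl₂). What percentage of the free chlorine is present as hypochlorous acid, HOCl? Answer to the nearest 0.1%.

22.0%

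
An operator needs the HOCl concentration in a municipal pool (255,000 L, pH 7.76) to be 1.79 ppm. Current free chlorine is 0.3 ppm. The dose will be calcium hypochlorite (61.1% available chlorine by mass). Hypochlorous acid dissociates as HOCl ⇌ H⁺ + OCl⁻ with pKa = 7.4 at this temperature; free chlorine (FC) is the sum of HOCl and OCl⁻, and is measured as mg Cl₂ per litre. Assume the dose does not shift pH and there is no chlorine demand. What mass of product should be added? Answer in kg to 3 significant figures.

[OCl⁻]/[HOCl] = 10^(pH − pKa) = 10^(7.76 − 7.4) = 2.291; fraction as HOCl = 1/(1 + 2.291) = 0.3039.
Free chlorine required for 1.79 ppm HOCl: 1.79 / 0.3039 = 5.891 ppm.
FC to add: 5.891 − 0.3 = 5.591 mg/L as Cl₂.
Cl₂ equivalent: 5.591 mg/L × 255,000 L = 1426 g.
Product at 61.1% available Cl: 1426 / 0.611 = 2333 g.

2.33 kg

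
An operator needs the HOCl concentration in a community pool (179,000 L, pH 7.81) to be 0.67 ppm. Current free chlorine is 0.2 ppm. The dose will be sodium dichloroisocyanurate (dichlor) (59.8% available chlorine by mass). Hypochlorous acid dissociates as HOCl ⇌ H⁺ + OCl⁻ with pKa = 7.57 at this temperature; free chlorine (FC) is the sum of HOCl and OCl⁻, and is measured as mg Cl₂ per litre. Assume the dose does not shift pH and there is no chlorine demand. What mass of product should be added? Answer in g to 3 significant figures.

[OCl⁻]/[HOCl] = 10^(pH − pKa) = 10^(7.81 − 7.57) = 1.738; fraction as HOCl = 1/(1 + 1.738) = 0.3653.
Free chlorine required for 0.67 ppm HOCl: 0.67 / 0.3653 = 1.834 ppm.
FC to add: 1.834 − 0.2 = 1.634 mg/L as Cl₂.
Cl₂ equivalent: 1.634 mg/L × 179,000 L = 292.5 g.
Product at 59.8% available Cl: 292.5 / 0.598 = 489.2 g.

489 g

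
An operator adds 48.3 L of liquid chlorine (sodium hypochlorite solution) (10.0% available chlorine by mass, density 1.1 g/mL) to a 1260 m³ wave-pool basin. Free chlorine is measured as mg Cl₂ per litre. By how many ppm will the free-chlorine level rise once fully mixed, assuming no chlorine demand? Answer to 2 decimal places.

Volume: 1260 m³ = 1,260,000 L.
Mass of solution: 48.3 L × 1000 mL/L × 1.1 g/mL = 53,130 g.
Available chlorine delivered: 53,130 g × 0.1 = 5313 g as Cl₂.
Concentration rise: 5313 g / 1,260,000 L = 4.217 mg/L = 4.22 ppm.

4.22 ppm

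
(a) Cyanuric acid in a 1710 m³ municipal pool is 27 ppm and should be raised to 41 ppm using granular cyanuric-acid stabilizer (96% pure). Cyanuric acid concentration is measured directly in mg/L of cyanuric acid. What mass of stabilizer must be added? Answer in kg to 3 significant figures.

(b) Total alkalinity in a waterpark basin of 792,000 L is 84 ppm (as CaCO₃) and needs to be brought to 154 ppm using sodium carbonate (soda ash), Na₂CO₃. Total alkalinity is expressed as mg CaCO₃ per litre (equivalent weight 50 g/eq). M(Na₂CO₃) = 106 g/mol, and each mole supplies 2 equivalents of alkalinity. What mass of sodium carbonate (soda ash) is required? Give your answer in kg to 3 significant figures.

(a) Volume: 1710 m³ = 1,710,000 L.
(a) CYA to add: (41 − 27) = 14 mg/L × 1,710,000 L = 23,940 g cyanuric acid.
(a) At 96% purity: 23,940 / 0.96 = 24,940 g product.

(b) Alkalinity to add: (154 − 84) = 70 mg/L as CaCO₃ × 792,000 L = 55,440 g as CaCO₃.
(b) Equivalents: 55,440 g ÷ 50 g/eq = 1109 eq.
(b) Each mole of Na₂CO₃ supplies 2 eq, so 1109 / 2 = 554.4 mol.
(b) Mass: 554.4 mol × 106 g/mol = 58,770 g.

(a) 24.9 kg; (b) 58.8 kg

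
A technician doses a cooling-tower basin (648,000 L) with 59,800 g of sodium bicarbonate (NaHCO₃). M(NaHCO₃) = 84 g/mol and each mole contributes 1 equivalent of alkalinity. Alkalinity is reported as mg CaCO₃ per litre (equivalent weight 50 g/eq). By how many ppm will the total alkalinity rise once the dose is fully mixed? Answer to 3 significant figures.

54.9 ppm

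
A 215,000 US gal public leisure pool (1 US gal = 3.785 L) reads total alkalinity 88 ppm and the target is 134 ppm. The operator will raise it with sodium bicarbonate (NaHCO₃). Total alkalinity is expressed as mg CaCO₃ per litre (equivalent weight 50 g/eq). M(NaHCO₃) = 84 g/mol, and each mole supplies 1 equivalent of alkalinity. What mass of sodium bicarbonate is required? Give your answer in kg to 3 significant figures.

62.9 kg

Volume: 215,000 US gal × 3.785 L/gal = 813,775 L.
Alkalinity to add: (134 − 88) = 46 mg/L as CaCO₃ × 813,775 L = 37,430 g as CaCO₃.
Equivalents: 37,430 g ÷ 50 g/eq = 748.7 eq.
NaHCO₃ supplies 1 eq per mole → 748.7 mol.
Mass: 748.7 mol × 84 g/mol = 62,890 g.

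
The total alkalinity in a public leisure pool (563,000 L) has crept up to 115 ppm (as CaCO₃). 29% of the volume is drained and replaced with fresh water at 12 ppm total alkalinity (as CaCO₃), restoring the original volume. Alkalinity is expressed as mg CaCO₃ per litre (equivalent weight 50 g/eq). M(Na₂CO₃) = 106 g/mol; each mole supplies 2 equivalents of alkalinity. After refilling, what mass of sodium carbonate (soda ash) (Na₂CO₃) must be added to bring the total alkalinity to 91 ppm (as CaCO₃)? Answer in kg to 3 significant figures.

3.50 kg

After draining 29% and refilling: 115 × 0.71 + 12 × 0.29 = 85.13 ppm.
Deficit to target: 91 − 85.13 = 5.87 mg/L.
As CaCO₃: 5.87 mg/L × 563,000 L = 3305 g; ÷ 50 g/eq ÷ 2 = 33.05 mol Na₂CO₃.
Mass: 33.05 × 106 = 3503 g.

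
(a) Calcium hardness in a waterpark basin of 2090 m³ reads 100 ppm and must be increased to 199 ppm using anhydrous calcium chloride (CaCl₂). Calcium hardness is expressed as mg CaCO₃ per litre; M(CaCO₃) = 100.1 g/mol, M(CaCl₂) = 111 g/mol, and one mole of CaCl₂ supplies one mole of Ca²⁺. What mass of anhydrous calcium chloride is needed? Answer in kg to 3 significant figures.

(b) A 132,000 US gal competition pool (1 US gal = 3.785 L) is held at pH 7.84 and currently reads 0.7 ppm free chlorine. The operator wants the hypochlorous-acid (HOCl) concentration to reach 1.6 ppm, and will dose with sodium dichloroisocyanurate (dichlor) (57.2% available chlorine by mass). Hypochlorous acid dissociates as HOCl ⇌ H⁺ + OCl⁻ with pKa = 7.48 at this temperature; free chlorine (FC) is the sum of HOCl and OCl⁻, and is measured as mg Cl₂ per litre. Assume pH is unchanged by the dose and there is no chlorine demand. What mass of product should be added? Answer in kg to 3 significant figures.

(a) 229 kg; (b) 3.99 kg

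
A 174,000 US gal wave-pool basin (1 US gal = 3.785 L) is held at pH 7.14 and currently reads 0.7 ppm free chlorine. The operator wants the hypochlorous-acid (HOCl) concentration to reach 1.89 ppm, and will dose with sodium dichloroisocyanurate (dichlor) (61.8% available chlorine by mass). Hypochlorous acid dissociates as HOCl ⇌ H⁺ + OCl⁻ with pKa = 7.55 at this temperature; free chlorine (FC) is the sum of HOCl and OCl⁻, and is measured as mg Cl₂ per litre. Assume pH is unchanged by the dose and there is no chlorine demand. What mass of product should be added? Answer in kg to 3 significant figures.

Volume: 174,000 US gal × 3.785 L/gal = 658,590 L.
[OCl⁻]/[HOCl] = 10^(pH − pKa) = 10^(7.14 − 7.55) = 0.389; fraction as HOCl = 1/(1 + 0.389) = 0.7199.
Free chlorine required for 1.89 ppm HOCl: 1.89 / 0.7199 = 2.625 ppm.
FC to add: 2.625 − 0.7 = 1.925 mg/L as Cl₂.
Cl₂ equivalent: 1.925 mg/L × 658,590 L = 1268 g.
Product at 61.8% available Cl: 1268 / 0.618 = 2052 g.

2.05 kg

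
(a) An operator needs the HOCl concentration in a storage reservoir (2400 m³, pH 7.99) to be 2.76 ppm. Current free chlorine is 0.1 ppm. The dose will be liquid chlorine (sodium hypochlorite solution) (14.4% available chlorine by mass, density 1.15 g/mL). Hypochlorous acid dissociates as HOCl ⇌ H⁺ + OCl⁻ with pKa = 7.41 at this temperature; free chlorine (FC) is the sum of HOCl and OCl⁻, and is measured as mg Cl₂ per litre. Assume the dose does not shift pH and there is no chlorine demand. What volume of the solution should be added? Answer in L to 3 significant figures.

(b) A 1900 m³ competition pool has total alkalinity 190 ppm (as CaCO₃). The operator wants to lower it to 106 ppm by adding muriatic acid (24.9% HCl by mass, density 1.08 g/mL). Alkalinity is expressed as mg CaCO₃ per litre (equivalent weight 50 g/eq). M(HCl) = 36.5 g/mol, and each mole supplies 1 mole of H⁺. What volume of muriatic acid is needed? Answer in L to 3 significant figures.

(a) 191 L; (b) 433 L

(a) Volume: 2400 m³ = 2,400,000 L.
(a) [OCl⁻]/[HOCl] = 10^(pH − pKa) = 10^(7.99 − 7.41) = 3.802; fraction as HOCl = 1/(1 + 3.802) = 0.2083.
(a) Free chlorine required for 2.76 ppm HOCl: 2.76 / 0.2083 = 13.25 ppm.
(a) FC to add: 13.25 − 0.1 = 13.15 mg/L as Cl₂.
(a) Cl₂ equivalent: 13.15 mg/L × 2,400,000 L = 31,570 g.
(a) Product at 14.4% available Cl: 31,570 / 0.144 = 219,200 g.
(a) Volume: 219,200 g ÷ 1.15 g/mL = 190,600 mL.

(b) Volume: 1900 m³ = 1,900,000 L.
(b) Alkalinity to neutralize: (190 − 106) = 84 mg/L as CaCO₃ × 1,900,000 L = 159,600 g as CaCO₃.
(b) Equivalents of H⁺ required: 159,600 ÷ 50 g/eq = 3192 eq = 3192 mol HCl.
(b) Mass of HCl: 3192 × 36.5 = 116,500 g.
(b) Mass of 24.9% solution: 116,500 / 0.249 = 467,900 g.
(b) Volume: 467,900 g ÷ 1.08 g/mL = 433,200 mL.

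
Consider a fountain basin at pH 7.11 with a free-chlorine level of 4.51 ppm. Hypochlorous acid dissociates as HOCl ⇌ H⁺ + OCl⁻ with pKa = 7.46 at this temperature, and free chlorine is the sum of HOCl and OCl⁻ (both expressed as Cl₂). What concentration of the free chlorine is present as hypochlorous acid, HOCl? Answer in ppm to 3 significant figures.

3.12 ppm

[OCl⁻]/[HOCl] = 10^(pH − pKa) = 10^(7.11 − 7.46) = 10^-0.35 = 0.4467.
Fraction as HOCl = 1 / (1 + 0.4467) = 0.6912.
HOCl = 0.6912 × 4.51 ppm = 3.117 ppm.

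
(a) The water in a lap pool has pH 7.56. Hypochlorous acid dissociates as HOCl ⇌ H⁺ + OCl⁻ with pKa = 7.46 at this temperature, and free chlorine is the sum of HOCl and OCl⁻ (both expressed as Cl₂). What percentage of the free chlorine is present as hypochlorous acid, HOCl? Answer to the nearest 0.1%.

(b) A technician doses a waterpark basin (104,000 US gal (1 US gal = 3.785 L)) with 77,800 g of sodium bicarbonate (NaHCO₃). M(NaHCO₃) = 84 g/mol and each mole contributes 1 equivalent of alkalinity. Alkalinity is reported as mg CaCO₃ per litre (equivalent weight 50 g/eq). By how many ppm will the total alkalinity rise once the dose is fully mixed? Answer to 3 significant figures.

(a) 44.3%; (b) 118 ppm

(a) [OCl⁻]/[HOCl] = 10^(pH − pKa) = 10^(7.56 − 7.46) = 10^0.10 = 1.259.
(a) Fraction as HOCl = 1 / (1 + 1.259) = 0.4427.

(b) Volume: 104,000 US gal × 3.785 L/gal = 393,640 L.
(b) Moles of NaHCO₃: 77,800 g ÷ 84 g/mol = 926.2 mol → 926.2 eq of alkalinity.
(b) As CaCO₃: 926.2 eq × 50 g/eq = 46,310 g.
(b) Rise: 46,310 g / 393,640 L × 1000 = 117.6 mg/L.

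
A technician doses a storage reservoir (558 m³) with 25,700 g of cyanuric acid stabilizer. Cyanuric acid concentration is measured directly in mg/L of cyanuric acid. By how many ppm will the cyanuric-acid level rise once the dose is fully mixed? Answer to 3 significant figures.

Volume: 558 m³ = 558,000 L.
Rise: 25,700 g / 558,000 L × 1000 = 46.06 mg/L.

46.1 ppm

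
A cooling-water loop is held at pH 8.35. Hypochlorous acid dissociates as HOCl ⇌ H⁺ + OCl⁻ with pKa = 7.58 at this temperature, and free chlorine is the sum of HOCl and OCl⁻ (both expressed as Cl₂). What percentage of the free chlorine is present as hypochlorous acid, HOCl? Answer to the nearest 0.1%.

[OCl⁻]/[HOCl] = 10^(pH − pKa) = 10^(8.35 − 7.58) = 10^0.77 = 5.888.
Fraction as HOCl = 1 / (1 + 5.888) = 0.1452.

14.5%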